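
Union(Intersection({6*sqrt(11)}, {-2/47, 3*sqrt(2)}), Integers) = Integers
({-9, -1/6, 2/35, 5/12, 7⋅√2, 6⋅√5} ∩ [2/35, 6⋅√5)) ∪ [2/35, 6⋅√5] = [2/35, 6⋅√5]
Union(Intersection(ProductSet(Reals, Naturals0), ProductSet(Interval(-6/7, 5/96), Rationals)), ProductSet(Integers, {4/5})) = Union(ProductSet(Integers, {4/5}), ProductSet(Interval(-6/7, 5/96), Naturals0))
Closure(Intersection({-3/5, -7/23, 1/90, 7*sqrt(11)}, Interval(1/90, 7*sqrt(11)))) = {1/90, 7*sqrt(11)}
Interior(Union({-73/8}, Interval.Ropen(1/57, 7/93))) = Interval.open(1/57, 7/93)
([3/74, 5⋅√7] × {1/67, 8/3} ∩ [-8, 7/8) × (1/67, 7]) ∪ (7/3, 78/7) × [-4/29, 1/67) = ([3/74, 7/8) × {8/3}) ∪ ((7/3, 78/7) × [-4/29, 1/67))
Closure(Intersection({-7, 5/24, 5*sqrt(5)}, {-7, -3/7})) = {-7}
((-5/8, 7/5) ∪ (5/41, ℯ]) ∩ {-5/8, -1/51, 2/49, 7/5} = {-1/51, 2/49, 7/5}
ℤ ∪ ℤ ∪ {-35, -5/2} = ℤ ∪ {-5/2}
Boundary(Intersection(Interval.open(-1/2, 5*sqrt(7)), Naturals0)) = Range(0, 14, 1)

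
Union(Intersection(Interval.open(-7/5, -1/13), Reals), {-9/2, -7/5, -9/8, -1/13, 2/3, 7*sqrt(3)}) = Union({-9/2, 2/3, 7*sqrt(3)}, Interval(-7/5, -1/13))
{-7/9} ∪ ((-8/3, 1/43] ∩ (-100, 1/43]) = (-8/3, 1/43]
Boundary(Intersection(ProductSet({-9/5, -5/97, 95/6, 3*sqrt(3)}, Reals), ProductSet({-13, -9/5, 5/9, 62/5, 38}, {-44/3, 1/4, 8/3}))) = ProductSet({-9/5}, {-44/3, 1/4, 8/3})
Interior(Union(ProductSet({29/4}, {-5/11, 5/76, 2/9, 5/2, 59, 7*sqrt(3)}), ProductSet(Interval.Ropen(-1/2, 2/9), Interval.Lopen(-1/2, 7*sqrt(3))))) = ProductSet(Interval.open(-1/2, 2/9), Interval.open(-1/2, 7*sqrt(3)))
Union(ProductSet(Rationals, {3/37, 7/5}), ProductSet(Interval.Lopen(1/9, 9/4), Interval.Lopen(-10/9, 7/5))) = Union(ProductSet(Interval.Lopen(1/9, 9/4), Interval.Lopen(-10/9, 7/5)), ProductSet(Rationals, {3/37, 7/5}))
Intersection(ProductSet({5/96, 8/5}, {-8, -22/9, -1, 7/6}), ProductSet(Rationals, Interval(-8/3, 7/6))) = ProductSet({5/96, 8/5}, {-22/9, -1, 7/6})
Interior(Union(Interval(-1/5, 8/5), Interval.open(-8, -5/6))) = Union(Interval.open(-8, -5/6), Interval.open(-1/5, 8/5))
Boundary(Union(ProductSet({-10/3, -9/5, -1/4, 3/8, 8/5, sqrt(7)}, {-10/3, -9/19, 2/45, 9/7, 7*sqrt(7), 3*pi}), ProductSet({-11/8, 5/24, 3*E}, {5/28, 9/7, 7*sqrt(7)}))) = Union(ProductSet({-11/8, 5/24, 3*E}, {5/28, 9/7, 7*sqrt(7)}), ProductSet({-10/3, -9/5, -1/4, 3/8, 8/5, sqrt(7)}, {-10/3, -9/19, 2/45, 9/7, 7*sqrt(7), 3*pi}))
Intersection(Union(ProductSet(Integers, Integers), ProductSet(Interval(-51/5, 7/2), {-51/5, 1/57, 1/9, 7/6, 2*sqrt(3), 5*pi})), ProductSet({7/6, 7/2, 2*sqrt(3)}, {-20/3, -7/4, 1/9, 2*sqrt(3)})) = ProductSet({7/6, 7/2, 2*sqrt(3)}, {1/9, 2*sqrt(3)})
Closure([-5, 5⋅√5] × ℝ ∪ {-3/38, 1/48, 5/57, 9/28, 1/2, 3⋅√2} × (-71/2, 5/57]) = [-5, 5⋅√5] × ℝ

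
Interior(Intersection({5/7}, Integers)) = EmptySet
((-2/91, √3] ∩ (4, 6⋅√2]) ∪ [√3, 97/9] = [√3, 97/9]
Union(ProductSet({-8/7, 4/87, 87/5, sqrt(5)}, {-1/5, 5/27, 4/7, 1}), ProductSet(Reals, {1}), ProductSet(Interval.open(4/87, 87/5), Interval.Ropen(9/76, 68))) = Union(ProductSet({-8/7, 4/87, 87/5, sqrt(5)}, {-1/5, 5/27, 4/7, 1}), ProductSet(Interval.open(4/87, 87/5), Interval.Ropen(9/76, 68)), ProductSet(Reals, {1}))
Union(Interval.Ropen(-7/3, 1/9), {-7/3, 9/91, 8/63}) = Union({8/63}, Interval.Ropen(-7/3, 1/9))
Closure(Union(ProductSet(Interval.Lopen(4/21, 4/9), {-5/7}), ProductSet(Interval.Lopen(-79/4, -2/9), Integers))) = Union(ProductSet(Interval(-79/4, -2/9), Integers), ProductSet(Interval(4/21, 4/9), {-5/7}))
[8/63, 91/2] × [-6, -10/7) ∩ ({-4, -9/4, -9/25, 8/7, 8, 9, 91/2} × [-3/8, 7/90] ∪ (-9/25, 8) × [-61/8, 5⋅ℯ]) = [8/63, 8) × [-6, -10/7)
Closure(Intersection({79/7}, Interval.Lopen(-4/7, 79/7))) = {79/7}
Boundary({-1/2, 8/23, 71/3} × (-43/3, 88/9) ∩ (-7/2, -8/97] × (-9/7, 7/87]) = {-1/2} × [-9/7, 7/87]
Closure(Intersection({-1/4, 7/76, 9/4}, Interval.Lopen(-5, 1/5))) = {-1/4, 7/76}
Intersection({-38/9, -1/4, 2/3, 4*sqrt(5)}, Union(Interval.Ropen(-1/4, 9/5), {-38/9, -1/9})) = {-38/9, -1/4, 2/3}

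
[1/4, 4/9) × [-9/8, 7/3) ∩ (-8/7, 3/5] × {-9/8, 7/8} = [1/4, 4/9) × {-9/8, 7/8}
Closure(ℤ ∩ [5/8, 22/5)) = {1, 2, 3, 4}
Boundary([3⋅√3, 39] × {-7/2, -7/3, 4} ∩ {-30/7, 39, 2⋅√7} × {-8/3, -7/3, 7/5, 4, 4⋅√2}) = {39, 2⋅√7} × {-7/3, 4}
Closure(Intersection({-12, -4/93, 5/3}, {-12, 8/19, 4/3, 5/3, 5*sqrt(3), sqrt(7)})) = {-12, 5/3}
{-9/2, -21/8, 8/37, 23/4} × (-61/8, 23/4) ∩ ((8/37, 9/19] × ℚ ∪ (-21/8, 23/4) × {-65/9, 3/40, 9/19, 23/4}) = {8/37} × {-65/9, 3/40, 9/19}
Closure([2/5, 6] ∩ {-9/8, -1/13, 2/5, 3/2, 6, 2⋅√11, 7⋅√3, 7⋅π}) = {2/5, 3/2, 6}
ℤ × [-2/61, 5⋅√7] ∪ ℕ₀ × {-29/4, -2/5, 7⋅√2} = (ℕ₀ × {-29/4, -2/5, 7⋅√2}) ∪ (ℤ × [-2/61, 5⋅√7])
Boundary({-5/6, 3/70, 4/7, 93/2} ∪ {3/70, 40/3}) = {-5/6, 3/70, 4/7, 40/3, 93/2}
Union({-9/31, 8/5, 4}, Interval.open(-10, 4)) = Interval.Lopen(-10, 4)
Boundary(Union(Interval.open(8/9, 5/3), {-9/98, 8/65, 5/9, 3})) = {-9/98, 8/65, 5/9, 8/9, 5/3, 3}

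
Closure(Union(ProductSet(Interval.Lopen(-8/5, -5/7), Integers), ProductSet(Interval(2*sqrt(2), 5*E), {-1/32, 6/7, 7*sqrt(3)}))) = Union(ProductSet(Interval(-8/5, -5/7), Integers), ProductSet(Interval(2*sqrt(2), 5*E), {-1/32, 6/7, 7*sqrt(3)}))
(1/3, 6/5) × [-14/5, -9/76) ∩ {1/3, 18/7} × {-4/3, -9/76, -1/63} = ∅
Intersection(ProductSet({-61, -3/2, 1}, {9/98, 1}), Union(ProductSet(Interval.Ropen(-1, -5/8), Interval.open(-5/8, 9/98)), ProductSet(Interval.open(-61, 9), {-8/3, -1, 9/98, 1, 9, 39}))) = ProductSet({-3/2, 1}, {9/98, 1})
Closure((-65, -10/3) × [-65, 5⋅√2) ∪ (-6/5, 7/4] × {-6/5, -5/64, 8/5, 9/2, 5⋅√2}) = ({-65, -10/3} × [-65, 5⋅√2]) ∪ ([-65, -10/3] × {-65, 5⋅√2}) ∪ ((-65, -10/3) × [-65, 5⋅√2)) ∪ ([-6/5, 7/4] × {-6/5, -5/64, 8/5, 9/2, 5⋅√2})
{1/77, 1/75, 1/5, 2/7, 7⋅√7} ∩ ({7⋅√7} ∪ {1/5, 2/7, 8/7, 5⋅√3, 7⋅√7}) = {1/5, 2/7, 7⋅√7}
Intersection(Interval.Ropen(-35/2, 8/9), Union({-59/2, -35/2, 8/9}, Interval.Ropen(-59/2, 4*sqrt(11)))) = Interval.Ropen(-35/2, 8/9)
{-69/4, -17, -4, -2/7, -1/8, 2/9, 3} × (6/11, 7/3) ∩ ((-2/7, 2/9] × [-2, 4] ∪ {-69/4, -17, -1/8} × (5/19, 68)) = {-69/4, -17, -1/8, 2/9} × (6/11, 7/3)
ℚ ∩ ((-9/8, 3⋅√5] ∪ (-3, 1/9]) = ℚ ∩ (-3, 3⋅√5]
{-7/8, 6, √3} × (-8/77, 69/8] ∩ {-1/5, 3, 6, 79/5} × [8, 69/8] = {6} × [8, 69/8]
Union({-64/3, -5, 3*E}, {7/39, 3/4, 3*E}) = {-64/3, -5, 7/39, 3/4, 3*E}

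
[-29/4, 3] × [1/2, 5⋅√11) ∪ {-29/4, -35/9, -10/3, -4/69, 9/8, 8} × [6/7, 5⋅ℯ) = ({-29/4, -35/9, -10/3, -4/69, 9/8, 8} × [6/7, 5⋅ℯ)) ∪ ([-29/4, 3] × [1/2, 5⋅√11))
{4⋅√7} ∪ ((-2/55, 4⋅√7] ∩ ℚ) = {4⋅√7} ∪ (ℚ ∩ (-2/55, 4⋅√7])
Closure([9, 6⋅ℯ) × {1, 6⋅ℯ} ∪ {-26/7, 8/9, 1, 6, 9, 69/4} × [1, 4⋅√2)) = ([9, 6⋅ℯ] × {1, 6⋅ℯ}) ∪ ({-26/7, 8/9, 1, 6, 9, 69/4} × [1, 4⋅√2])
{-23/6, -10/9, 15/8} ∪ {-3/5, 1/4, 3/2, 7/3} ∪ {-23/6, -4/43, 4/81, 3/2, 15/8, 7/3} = {-23/6, -10/9, -3/5, -4/43, 4/81, 1/4, 3/2, 15/8, 7/3}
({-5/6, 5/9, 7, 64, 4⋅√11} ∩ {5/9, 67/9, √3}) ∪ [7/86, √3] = [7/86, √3]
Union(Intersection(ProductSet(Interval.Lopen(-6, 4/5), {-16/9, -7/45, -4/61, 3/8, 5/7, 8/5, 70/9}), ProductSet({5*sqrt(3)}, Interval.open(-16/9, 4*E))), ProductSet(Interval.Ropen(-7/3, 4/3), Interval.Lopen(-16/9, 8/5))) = ProductSet(Interval.Ropen(-7/3, 4/3), Interval.Lopen(-16/9, 8/5))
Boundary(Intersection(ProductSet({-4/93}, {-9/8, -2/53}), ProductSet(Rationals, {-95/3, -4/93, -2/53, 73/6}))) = ProductSet({-4/93}, {-2/53})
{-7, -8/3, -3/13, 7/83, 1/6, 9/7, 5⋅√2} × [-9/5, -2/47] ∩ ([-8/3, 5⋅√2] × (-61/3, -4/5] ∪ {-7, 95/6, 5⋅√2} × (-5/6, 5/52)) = ({-7, 5⋅√2} × (-5/6, -2/47]) ∪ ({-8/3, -3/13, 7/83, 1/6, 9/7, 5⋅√2} × [-9/5, -4/5])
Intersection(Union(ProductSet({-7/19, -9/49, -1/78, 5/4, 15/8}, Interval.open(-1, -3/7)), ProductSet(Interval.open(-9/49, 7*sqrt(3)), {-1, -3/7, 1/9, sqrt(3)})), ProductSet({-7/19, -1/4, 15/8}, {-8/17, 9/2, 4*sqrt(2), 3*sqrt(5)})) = ProductSet({-7/19, 15/8}, {-8/17})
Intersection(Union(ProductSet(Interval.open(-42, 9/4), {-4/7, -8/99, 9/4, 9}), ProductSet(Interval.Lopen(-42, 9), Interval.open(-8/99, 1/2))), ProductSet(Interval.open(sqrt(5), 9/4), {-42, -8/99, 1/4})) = ProductSet(Interval.open(sqrt(5), 9/4), {-8/99, 1/4})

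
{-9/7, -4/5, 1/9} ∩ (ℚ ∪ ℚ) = {-9/7, -4/5, 1/9}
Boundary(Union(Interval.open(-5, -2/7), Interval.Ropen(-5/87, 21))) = {-5, -2/7, -5/87, 21}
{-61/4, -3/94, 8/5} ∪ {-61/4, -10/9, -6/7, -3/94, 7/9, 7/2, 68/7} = {-61/4, -10/9, -6/7, -3/94, 7/9, 8/5, 7/2, 68/7}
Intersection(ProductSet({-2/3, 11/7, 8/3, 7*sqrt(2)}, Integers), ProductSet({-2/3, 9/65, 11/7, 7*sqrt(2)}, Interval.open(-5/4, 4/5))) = ProductSet({-2/3, 11/7, 7*sqrt(2)}, Range(-1, 1, 1))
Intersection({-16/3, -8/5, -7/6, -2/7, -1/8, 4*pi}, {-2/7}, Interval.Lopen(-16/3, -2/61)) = {-2/7}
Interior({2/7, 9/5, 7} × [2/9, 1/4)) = ∅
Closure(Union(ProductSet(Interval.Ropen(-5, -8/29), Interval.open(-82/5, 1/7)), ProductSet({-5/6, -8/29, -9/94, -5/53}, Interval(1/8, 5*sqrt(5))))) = Union(ProductSet({-5, -8/29}, Interval(-82/5, 1/7)), ProductSet({-5/6, -8/29, -9/94, -5/53}, Interval(1/8, 5*sqrt(5))), ProductSet(Interval(-5, -8/29), {-82/5, 1/7}), ProductSet(Interval.Ropen(-5, -8/29), Interval.open(-82/5, 1/7)))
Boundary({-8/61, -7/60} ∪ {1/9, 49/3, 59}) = {-8/61, -7/60, 1/9, 49/3, 59}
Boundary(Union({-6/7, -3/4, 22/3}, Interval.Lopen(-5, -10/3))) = {-5, -10/3, -6/7, -3/4, 22/3}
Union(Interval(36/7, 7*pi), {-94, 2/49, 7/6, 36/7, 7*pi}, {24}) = Union({-94, 2/49, 7/6, 24}, Interval(36/7, 7*pi))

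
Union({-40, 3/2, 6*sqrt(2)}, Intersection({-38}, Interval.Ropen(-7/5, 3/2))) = {-40, 3/2, 6*sqrt(2)}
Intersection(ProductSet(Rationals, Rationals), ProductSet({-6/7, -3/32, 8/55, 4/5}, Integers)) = ProductSet({-6/7, -3/32, 8/55, 4/5}, Integers)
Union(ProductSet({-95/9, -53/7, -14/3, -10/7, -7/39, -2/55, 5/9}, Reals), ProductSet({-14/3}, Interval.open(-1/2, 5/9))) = ProductSet({-95/9, -53/7, -14/3, -10/7, -7/39, -2/55, 5/9}, Reals)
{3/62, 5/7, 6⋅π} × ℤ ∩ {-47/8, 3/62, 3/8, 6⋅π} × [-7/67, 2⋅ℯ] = {3/62, 6⋅π} × {0, 1, …, 5}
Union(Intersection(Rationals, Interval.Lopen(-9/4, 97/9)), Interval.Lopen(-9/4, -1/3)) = Union(Intersection(Interval.Lopen(-9/4, 97/9), Rationals), Interval.Lopen(-9/4, -1/3))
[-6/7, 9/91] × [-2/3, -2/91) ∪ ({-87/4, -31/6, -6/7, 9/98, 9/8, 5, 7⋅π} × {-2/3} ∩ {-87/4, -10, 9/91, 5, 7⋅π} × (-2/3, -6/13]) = [-6/7, 9/91] × [-2/3, -2/91)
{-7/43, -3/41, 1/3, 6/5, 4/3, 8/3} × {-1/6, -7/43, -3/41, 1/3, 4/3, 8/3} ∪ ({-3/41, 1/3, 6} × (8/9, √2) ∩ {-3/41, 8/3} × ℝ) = ({-3/41} × (8/9, √2)) ∪ ({-7/43, -3/41, 1/3, 6/5, 4/3, 8/3} × {-1/6, -7/43, -3/41, 1/3, 4/3, 8/3})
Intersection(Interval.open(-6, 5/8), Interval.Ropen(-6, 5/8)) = Interval.open(-6, 5/8)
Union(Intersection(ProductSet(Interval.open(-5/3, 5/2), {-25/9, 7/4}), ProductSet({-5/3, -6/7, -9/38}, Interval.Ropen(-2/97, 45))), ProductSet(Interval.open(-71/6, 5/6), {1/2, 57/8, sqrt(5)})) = Union(ProductSet({-6/7, -9/38}, {7/4}), ProductSet(Interval.open(-71/6, 5/6), {1/2, 57/8, sqrt(5)}))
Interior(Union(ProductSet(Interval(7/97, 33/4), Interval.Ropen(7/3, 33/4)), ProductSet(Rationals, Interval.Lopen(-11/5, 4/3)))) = Union(ProductSet(Complement(Rationals, Interval(-oo, oo)), Interval.Lopen(-11/5, 4/3)), ProductSet(Interval.open(7/97, 33/4), Interval.open(7/3, 33/4)))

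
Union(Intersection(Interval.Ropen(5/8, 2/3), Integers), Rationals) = Rationals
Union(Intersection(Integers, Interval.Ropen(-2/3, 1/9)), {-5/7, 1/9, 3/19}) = Union({-5/7, 1/9, 3/19}, Range(0, 1, 1))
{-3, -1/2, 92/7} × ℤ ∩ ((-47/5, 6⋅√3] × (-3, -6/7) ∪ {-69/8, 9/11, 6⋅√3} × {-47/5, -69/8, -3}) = {-3, -1/2} × {-2, -1}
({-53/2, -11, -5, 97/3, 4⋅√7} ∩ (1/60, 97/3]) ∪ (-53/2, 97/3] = (-53/2, 97/3]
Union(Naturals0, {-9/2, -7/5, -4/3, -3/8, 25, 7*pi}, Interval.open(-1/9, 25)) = Union({-9/2, -7/5, -4/3, -3/8}, Interval.Lopen(-1/9, 25), Naturals0)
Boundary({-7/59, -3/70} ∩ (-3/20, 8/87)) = {-7/59, -3/70}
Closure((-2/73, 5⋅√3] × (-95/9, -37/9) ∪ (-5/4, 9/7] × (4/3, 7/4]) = ({-5/4, 9/7} × [4/3, 7/4]) ∪ ([-5/4, 9/7] × {4/3, 7/4}) ∪ ((-5/4, 9/7] × (4/3, 7/4]) ∪ ({-2/73, 5⋅√3} × [-95/9, -37/9]) ∪ ([-2/73, 5⋅√3] × {-95/9, -37/9}) ∪ ((-2/73, 5⋅√3] × (-95/9, -37/9))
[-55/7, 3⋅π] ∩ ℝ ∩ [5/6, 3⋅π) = [5/6, 3⋅π)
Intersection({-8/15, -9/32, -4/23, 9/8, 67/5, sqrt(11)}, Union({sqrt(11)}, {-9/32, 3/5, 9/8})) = {-9/32, 9/8, sqrt(11)}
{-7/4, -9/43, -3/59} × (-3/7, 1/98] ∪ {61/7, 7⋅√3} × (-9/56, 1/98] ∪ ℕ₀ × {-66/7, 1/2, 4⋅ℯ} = (ℕ₀ × {-66/7, 1/2, 4⋅ℯ}) ∪ ({-7/4, -9/43, -3/59} × (-3/7, 1/98]) ∪ ({61/7, 7⋅√3} × (-9/56, 1/98])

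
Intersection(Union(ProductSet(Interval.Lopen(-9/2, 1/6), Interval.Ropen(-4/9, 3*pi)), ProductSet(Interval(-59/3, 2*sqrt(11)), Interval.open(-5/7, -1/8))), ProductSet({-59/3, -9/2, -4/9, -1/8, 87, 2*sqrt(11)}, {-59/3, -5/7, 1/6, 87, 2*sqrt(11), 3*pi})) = ProductSet({-4/9, -1/8}, {1/6, 2*sqrt(11)})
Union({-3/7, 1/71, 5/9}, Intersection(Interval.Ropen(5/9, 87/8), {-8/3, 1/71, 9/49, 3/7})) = {-3/7, 1/71, 5/9}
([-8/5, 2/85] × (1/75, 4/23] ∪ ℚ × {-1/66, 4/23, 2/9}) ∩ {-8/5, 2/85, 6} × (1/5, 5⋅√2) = {-8/5, 2/85, 6} × {2/9}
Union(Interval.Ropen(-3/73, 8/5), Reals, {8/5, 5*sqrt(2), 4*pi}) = Interval(-oo, oo)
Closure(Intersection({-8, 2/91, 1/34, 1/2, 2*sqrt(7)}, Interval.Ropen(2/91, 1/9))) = {2/91, 1/34}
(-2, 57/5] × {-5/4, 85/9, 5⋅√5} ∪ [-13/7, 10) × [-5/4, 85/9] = ([-13/7, 10) × [-5/4, 85/9]) ∪ ((-2, 57/5] × {-5/4, 85/9, 5⋅√5})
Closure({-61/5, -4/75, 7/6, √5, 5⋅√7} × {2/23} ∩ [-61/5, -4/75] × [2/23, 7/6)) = {-61/5, -4/75} × {2/23}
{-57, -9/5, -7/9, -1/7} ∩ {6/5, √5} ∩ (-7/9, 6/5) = ∅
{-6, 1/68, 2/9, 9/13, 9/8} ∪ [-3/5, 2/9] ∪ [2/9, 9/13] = {-6, 9/8} ∪ [-3/5, 9/13]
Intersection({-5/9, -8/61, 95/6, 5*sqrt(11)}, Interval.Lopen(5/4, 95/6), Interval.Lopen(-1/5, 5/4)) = EmptySet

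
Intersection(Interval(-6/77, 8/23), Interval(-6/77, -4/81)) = Interval(-6/77, -4/81)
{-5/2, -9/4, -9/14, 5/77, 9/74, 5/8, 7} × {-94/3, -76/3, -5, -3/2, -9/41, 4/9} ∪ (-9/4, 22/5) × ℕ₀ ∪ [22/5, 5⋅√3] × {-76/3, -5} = ((-9/4, 22/5) × ℕ₀) ∪ ([22/5, 5⋅√3] × {-76/3, -5}) ∪ ({-5/2, -9/4, -9/14, 5/77, 9/74, 5/8, 7} × {-94/3, -76/3, -5, -3/2, -9/41, 4/9})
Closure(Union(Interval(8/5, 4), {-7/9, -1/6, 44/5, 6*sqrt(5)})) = Union({-7/9, -1/6, 44/5, 6*sqrt(5)}, Interval(8/5, 4))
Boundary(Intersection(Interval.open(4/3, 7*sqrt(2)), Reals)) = {4/3, 7*sqrt(2)}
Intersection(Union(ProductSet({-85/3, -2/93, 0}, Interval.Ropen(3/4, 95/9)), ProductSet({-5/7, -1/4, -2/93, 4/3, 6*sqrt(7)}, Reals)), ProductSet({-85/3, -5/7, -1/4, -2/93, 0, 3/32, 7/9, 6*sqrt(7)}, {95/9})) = ProductSet({-5/7, -1/4, -2/93, 6*sqrt(7)}, {95/9})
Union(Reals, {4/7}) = Reals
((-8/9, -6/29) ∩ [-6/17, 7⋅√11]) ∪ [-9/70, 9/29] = [-6/17, -6/29) ∪ [-9/70, 9/29]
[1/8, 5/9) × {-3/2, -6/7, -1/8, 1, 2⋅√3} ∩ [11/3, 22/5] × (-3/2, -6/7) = ∅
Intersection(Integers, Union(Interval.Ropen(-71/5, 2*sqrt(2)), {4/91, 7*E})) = Range(-14, 3, 1)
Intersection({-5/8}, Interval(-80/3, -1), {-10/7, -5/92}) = EmptySet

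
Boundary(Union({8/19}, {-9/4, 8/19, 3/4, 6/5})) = {-9/4, 8/19, 3/4, 6/5}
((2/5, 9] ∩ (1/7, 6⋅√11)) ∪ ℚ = ℚ ∪ [2/5, 9]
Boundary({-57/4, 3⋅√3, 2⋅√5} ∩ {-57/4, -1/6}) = {-57/4}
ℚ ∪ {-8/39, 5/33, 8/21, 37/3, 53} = ℚ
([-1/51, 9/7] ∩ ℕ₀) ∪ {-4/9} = {-4/9} ∪ {0, 1}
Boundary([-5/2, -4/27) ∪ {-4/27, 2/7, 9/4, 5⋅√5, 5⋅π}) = {-5/2, -4/27, 2/7, 9/4, 5⋅√5, 5⋅π}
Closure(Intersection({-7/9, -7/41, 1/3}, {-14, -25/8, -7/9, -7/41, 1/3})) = {-7/9, -7/41, 1/3}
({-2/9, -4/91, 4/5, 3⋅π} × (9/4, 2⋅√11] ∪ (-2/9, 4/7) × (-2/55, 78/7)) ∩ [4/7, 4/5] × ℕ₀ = {4/5} × {3, 4, 5, 6}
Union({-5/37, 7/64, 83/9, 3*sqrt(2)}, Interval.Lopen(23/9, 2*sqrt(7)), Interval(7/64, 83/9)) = Union({-5/37}, Interval(7/64, 83/9))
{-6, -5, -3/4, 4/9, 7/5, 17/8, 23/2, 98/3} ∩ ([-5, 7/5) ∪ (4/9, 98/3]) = {-5, -3/4, 4/9, 7/5, 17/8, 23/2, 98/3}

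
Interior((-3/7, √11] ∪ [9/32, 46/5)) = (-3/7, 46/5)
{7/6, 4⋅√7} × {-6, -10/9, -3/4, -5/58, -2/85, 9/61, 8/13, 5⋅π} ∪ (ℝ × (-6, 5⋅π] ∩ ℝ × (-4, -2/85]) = (ℝ × (-4, -2/85]) ∪ ({7/6, 4⋅√7} × {-6, -10/9, -3/4, -5/58, -2/85, 9/61, 8/13, 5⋅π})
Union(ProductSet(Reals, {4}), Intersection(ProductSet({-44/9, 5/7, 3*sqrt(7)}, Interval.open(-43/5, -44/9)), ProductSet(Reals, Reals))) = Union(ProductSet({-44/9, 5/7, 3*sqrt(7)}, Interval.open(-43/5, -44/9)), ProductSet(Reals, {4}))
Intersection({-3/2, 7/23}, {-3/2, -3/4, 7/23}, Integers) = EmptySet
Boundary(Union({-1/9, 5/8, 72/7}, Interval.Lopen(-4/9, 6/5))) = {-4/9, 6/5, 72/7}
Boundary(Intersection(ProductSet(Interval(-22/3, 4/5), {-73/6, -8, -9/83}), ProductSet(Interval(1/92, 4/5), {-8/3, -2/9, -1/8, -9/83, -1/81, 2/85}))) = ProductSet(Interval(1/92, 4/5), {-9/83})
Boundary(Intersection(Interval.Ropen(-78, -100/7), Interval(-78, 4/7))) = {-78, -100/7}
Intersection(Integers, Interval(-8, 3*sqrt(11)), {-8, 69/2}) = {-8}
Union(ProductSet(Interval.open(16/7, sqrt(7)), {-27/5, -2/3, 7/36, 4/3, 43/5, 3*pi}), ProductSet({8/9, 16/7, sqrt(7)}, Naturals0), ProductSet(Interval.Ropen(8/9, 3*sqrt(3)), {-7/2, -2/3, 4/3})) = Union(ProductSet({8/9, 16/7, sqrt(7)}, Naturals0), ProductSet(Interval.Ropen(8/9, 3*sqrt(3)), {-7/2, -2/3, 4/3}), ProductSet(Interval.open(16/7, sqrt(7)), {-27/5, -2/3, 7/36, 4/3, 43/5, 3*pi}))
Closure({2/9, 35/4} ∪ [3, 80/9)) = {2/9} ∪ [3, 80/9]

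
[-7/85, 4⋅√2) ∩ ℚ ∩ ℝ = ℚ ∩ [-7/85, 4⋅√2)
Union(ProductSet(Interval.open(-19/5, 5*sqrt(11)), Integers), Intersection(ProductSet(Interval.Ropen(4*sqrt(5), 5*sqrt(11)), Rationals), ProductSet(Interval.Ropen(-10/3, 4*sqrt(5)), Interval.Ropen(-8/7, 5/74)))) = ProductSet(Interval.open(-19/5, 5*sqrt(11)), Integers)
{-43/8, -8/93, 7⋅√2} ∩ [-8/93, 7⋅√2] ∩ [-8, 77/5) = {-8/93, 7⋅√2}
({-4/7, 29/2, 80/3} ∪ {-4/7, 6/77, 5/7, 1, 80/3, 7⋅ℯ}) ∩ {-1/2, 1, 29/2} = {1, 29/2}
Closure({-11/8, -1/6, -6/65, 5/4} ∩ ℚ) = {-11/8, -1/6, -6/65, 5/4}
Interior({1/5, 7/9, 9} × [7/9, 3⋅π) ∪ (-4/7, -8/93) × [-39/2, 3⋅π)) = (-4/7, -8/93) × (-39/2, 3⋅π)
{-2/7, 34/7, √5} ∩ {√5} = {√5}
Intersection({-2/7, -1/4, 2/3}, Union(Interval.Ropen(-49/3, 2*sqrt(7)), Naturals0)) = {-2/7, -1/4, 2/3}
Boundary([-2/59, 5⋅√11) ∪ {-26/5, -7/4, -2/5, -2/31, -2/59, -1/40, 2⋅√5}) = {-26/5, -7/4, -2/5, -2/31, -2/59, 5⋅√11}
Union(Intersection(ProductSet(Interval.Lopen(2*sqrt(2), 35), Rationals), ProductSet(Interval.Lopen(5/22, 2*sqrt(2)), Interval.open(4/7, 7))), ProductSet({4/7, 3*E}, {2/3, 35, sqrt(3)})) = ProductSet({4/7, 3*E}, {2/3, 35, sqrt(3)})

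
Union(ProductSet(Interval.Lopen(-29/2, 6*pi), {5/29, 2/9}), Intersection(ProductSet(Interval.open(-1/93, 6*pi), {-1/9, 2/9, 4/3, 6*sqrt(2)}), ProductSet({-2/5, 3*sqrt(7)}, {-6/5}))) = ProductSet(Interval.Lopen(-29/2, 6*pi), {5/29, 2/9})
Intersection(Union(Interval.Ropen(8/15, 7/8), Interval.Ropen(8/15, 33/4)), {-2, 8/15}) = {8/15}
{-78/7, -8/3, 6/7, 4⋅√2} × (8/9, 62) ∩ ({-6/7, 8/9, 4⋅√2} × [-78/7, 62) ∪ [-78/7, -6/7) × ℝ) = {-78/7, -8/3, 4⋅√2} × (8/9, 62)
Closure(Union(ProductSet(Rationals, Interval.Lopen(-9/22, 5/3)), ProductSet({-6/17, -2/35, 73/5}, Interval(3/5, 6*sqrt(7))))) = Union(ProductSet({-6/17, -2/35, 73/5}, Interval(3/5, 6*sqrt(7))), ProductSet(Reals, Interval(-9/22, 5/3)))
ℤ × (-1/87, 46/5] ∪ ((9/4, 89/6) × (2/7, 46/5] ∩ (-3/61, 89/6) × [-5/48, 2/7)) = ℤ × (-1/87, 46/5]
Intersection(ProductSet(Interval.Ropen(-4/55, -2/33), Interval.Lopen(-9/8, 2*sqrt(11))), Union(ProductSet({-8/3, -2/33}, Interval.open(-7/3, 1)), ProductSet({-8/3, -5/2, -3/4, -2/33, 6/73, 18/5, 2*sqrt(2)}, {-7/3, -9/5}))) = EmptySet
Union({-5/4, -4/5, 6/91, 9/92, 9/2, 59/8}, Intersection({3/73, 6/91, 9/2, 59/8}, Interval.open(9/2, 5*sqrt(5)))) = {-5/4, -4/5, 6/91, 9/92, 9/2, 59/8}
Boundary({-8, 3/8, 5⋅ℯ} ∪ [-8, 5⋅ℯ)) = {-8, 5⋅ℯ}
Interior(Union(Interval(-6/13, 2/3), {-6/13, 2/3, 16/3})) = Interval.open(-6/13, 2/3)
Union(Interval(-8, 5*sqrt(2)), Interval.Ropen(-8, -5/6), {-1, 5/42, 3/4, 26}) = Union({26}, Interval(-8, 5*sqrt(2)))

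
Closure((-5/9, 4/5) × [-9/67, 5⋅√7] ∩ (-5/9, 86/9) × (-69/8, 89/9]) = [-5/9, 4/5] × [-9/67, 89/9]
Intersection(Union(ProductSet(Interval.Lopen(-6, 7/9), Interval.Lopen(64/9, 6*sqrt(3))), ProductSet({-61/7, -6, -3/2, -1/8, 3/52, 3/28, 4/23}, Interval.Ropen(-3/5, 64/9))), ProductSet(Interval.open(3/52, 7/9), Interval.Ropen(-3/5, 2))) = ProductSet({3/28, 4/23}, Interval.Ropen(-3/5, 2))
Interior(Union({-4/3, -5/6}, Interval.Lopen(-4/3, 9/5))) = Interval.open(-4/3, 9/5)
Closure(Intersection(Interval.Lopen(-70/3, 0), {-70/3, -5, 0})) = {-5, 0}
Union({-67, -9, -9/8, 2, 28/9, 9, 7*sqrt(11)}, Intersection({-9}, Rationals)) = {-67, -9, -9/8, 2, 28/9, 9, 7*sqrt(11)}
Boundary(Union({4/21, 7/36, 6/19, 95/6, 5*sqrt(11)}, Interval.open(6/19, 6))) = {4/21, 7/36, 6/19, 6, 95/6, 5*sqrt(11)}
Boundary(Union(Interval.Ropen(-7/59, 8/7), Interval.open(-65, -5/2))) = {-65, -5/2, -7/59, 8/7}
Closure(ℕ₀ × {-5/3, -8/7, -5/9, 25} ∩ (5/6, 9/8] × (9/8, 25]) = {1} × {25}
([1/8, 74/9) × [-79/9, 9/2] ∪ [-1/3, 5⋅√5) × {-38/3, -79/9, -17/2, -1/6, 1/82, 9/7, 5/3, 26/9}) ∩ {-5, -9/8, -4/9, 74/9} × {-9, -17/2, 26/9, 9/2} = {74/9} × {-17/2, 26/9}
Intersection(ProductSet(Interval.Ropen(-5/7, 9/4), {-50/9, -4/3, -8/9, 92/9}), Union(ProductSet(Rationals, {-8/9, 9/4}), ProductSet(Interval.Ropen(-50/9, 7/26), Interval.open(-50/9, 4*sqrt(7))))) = Union(ProductSet(Intersection(Interval.Ropen(-5/7, 9/4), Rationals), {-8/9}), ProductSet(Interval.Ropen(-5/7, 7/26), {-4/3, -8/9, 92/9}))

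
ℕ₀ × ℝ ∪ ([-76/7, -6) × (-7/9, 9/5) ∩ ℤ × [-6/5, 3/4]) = (ℕ₀ × ℝ) ∪ ({-10, -9, -8, -7} × (-7/9, 3/4])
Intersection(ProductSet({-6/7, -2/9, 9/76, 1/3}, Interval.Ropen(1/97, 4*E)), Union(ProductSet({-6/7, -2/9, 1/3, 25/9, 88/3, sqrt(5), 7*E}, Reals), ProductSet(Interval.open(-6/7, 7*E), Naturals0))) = Union(ProductSet({-6/7, -2/9, 1/3}, Interval.Ropen(1/97, 4*E)), ProductSet({-2/9, 9/76, 1/3}, Range(1, 11, 1)))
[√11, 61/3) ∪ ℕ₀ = ℕ₀ ∪ [√11, 61/3)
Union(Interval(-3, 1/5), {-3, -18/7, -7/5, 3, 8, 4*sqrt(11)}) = Union({3, 8, 4*sqrt(11)}, Interval(-3, 1/5))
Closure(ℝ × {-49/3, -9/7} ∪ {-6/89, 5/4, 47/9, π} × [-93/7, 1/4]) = (ℝ × {-49/3, -9/7}) ∪ ({-6/89, 5/4, 47/9, π} × [-93/7, 1/4])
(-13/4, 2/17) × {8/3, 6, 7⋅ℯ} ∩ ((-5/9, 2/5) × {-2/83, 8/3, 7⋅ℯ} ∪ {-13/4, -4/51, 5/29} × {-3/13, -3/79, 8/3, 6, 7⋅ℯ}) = ({-4/51} × {8/3, 6, 7⋅ℯ}) ∪ ((-5/9, 2/17) × {8/3, 7⋅ℯ})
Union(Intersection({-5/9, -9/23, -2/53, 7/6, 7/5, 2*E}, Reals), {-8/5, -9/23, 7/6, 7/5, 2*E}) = {-8/5, -5/9, -9/23, -2/53, 7/6, 7/5, 2*E}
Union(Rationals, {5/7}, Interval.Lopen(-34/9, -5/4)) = Union(Interval(-34/9, -5/4), Rationals)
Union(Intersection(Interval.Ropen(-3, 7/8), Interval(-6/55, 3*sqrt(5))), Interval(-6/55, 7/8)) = Interval(-6/55, 7/8)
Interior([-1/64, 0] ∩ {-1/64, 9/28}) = ∅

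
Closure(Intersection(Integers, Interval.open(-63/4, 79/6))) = Range(-15, 14, 1)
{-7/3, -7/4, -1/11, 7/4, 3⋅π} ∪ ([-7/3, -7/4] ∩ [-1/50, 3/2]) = {-7/3, -7/4, -1/11, 7/4, 3⋅π}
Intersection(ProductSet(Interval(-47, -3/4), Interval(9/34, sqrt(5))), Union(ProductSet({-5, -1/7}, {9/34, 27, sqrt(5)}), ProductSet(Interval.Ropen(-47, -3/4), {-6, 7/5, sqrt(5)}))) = Union(ProductSet({-5}, {9/34, sqrt(5)}), ProductSet(Interval.Ropen(-47, -3/4), {7/5, sqrt(5)}))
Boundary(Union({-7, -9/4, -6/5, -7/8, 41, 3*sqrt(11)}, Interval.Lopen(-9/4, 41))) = {-7, -9/4, 41}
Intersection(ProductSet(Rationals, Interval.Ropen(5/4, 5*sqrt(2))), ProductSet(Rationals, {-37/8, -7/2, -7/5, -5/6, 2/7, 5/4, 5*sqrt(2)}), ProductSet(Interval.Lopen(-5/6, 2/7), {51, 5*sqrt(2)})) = EmptySet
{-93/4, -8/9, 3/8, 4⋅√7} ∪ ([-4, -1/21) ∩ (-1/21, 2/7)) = {-93/4, -8/9, 3/8, 4⋅√7}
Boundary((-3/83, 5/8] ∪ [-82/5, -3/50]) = {-82/5, -3/50, -3/83, 5/8}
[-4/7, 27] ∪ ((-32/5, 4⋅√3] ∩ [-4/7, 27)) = [-4/7, 27]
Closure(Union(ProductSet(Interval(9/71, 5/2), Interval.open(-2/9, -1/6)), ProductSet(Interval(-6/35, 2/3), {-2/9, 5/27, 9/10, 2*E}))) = Union(ProductSet(Interval(-6/35, 2/3), {-2/9, 5/27, 9/10, 2*E}), ProductSet(Interval(9/71, 5/2), Interval(-2/9, -1/6)))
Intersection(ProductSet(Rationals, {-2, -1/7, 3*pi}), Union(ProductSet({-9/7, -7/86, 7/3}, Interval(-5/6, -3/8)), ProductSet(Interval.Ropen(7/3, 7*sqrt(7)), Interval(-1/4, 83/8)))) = ProductSet(Intersection(Interval.Ropen(7/3, 7*sqrt(7)), Rationals), {-1/7, 3*pi})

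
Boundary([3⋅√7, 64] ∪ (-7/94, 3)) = {-7/94, 3, 64, 3⋅√7}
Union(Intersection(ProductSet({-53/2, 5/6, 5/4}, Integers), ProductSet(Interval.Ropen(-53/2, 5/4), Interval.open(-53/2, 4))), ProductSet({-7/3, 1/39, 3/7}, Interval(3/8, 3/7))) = Union(ProductSet({-53/2, 5/6}, Range(-26, 4, 1)), ProductSet({-7/3, 1/39, 3/7}, Interval(3/8, 3/7)))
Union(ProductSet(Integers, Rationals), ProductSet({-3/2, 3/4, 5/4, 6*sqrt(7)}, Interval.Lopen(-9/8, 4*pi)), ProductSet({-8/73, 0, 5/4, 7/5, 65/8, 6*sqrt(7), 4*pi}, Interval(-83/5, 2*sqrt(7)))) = Union(ProductSet({-3/2, 3/4, 5/4, 6*sqrt(7)}, Interval.Lopen(-9/8, 4*pi)), ProductSet({-8/73, 0, 5/4, 7/5, 65/8, 6*sqrt(7), 4*pi}, Interval(-83/5, 2*sqrt(7))), ProductSet(Integers, Rationals))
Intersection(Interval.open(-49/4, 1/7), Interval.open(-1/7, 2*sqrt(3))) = Interval.open(-1/7, 1/7)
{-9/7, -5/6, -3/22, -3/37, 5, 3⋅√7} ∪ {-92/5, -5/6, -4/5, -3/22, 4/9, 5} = {-92/5, -9/7, -5/6, -4/5, -3/22, -3/37, 4/9, 5, 3⋅√7}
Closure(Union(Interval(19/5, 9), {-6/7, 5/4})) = Union({-6/7, 5/4}, Interval(19/5, 9))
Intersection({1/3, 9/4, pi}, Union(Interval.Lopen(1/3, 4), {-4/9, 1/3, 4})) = {1/3, 9/4, pi}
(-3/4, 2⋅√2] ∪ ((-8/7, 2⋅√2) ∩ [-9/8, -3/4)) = [-9/8, -3/4) ∪ (-3/4, 2⋅√2]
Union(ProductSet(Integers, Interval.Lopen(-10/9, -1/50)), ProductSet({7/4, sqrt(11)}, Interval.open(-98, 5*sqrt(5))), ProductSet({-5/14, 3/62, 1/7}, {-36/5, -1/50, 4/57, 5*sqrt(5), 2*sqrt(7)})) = Union(ProductSet({7/4, sqrt(11)}, Interval.open(-98, 5*sqrt(5))), ProductSet({-5/14, 3/62, 1/7}, {-36/5, -1/50, 4/57, 5*sqrt(5), 2*sqrt(7)}), ProductSet(Integers, Interval.Lopen(-10/9, -1/50)))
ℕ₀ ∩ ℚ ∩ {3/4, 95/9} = ∅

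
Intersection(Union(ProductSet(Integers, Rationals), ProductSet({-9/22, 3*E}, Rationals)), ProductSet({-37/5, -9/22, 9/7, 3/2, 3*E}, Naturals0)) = ProductSet({-9/22, 3*E}, Naturals0)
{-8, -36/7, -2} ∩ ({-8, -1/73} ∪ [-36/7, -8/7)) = {-8, -36/7, -2}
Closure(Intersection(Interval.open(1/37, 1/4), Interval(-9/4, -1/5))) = EmptySet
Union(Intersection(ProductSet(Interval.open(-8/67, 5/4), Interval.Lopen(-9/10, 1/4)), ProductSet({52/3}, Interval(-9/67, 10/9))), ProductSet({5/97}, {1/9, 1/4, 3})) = ProductSet({5/97}, {1/9, 1/4, 3})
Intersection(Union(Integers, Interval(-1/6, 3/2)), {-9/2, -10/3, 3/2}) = {3/2}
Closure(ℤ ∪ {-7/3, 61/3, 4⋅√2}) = ℤ ∪ {-7/3, 61/3, 4⋅√2}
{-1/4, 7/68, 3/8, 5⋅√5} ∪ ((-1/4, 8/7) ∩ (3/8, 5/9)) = {-1/4, 7/68, 5⋅√5} ∪ [3/8, 5/9)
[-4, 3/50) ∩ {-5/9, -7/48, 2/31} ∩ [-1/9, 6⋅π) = ∅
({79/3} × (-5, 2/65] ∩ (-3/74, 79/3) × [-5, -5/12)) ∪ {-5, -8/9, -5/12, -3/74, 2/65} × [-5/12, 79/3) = {-5, -8/9, -5/12, -3/74, 2/65} × [-5/12, 79/3)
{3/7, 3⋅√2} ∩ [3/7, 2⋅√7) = {3/7, 3⋅√2}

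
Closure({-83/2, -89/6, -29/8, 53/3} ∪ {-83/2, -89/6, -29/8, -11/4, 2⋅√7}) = {-83/2, -89/6, -29/8, -11/4, 53/3, 2⋅√7}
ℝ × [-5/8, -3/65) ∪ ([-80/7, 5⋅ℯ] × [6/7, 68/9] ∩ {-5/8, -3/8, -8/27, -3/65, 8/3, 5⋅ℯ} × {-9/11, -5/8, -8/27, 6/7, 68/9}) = (ℝ × [-5/8, -3/65)) ∪ ({-5/8, -3/8, -8/27, -3/65, 8/3, 5⋅ℯ} × {6/7, 68/9})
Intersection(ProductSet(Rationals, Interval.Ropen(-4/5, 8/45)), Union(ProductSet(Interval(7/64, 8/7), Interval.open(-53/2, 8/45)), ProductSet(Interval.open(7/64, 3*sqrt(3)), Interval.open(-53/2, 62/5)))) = ProductSet(Union(Intersection(Interval(7/64, 8/7), Rationals), Intersection(Interval.open(7/64, 3*sqrt(3)), Rationals)), Interval.Ropen(-4/5, 8/45))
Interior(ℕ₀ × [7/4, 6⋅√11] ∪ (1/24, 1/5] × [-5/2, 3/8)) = (1/24, 1/5) × (-5/2, 3/8)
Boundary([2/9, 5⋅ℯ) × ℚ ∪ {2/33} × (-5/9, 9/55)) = ({2/33} × [-5/9, 9/55]) ∪ ([2/9, 5⋅ℯ] × ℝ)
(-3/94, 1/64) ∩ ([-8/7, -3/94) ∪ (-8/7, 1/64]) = (-3/94, 1/64)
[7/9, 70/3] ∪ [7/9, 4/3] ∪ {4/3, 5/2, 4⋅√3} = [7/9, 70/3]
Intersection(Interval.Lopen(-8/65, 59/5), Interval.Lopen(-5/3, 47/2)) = Interval.Lopen(-8/65, 59/5)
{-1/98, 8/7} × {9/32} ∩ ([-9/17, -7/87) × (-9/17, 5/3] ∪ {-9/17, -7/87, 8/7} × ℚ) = {8/7} × {9/32}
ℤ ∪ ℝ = ℝ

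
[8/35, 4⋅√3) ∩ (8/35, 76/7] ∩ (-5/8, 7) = (8/35, 4⋅√3)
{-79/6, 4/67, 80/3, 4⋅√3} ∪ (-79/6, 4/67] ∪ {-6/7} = [-79/6, 4/67] ∪ {80/3, 4⋅√3}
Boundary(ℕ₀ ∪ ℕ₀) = ℕ₀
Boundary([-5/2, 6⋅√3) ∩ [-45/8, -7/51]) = {-5/2, -7/51}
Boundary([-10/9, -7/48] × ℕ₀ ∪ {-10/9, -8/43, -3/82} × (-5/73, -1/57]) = ([-10/9, -7/48] × ℕ₀) ∪ ({-10/9, -8/43, -3/82} × [-5/73, -1/57])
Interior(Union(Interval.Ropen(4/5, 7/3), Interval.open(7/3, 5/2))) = Union(Interval.open(4/5, 7/3), Interval.open(7/3, 5/2))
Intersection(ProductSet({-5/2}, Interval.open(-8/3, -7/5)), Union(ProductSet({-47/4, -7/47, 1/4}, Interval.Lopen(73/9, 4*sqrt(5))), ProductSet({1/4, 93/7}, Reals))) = EmptySet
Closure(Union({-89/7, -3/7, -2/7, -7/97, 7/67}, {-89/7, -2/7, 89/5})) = {-89/7, -3/7, -2/7, -7/97, 7/67, 89/5}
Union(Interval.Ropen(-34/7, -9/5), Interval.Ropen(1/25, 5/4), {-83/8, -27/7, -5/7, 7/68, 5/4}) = Union({-83/8, -5/7}, Interval.Ropen(-34/7, -9/5), Interval(1/25, 5/4))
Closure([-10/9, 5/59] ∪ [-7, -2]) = [-7, -2] ∪ [-10/9, 5/59]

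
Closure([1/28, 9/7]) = [1/28, 9/7]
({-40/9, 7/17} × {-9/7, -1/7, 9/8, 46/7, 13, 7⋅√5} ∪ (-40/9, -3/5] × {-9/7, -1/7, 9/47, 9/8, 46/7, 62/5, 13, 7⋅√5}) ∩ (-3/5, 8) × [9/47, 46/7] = {7/17} × {9/8, 46/7}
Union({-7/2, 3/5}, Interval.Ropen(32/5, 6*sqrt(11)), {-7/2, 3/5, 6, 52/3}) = Union({-7/2, 3/5, 6}, Interval.Ropen(32/5, 6*sqrt(11)))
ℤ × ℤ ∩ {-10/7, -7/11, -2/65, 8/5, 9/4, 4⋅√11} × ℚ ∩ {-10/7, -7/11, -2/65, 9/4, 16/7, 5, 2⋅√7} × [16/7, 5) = ∅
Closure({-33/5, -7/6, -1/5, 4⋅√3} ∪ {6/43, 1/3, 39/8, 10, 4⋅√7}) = {-33/5, -7/6, -1/5, 6/43, 1/3, 39/8, 10, 4⋅√3, 4⋅√7}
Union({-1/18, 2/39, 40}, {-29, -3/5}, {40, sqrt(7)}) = {-29, -3/5, -1/18, 2/39, 40, sqrt(7)}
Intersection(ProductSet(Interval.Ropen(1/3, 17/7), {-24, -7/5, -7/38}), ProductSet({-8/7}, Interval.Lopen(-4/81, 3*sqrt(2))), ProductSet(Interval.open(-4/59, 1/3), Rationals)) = EmptySet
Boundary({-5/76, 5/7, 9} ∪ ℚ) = ℝ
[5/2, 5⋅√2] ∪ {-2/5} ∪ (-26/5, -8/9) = (-26/5, -8/9) ∪ {-2/5} ∪ [5/2, 5⋅√2]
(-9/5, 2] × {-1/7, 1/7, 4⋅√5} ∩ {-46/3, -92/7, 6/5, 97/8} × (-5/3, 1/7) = {6/5} × {-1/7}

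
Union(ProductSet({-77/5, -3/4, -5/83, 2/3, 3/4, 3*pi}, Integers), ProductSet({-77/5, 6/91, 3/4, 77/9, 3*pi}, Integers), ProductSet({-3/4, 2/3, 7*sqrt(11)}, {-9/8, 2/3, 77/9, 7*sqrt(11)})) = Union(ProductSet({-3/4, 2/3, 7*sqrt(11)}, {-9/8, 2/3, 77/9, 7*sqrt(11)}), ProductSet({-77/5, -3/4, -5/83, 6/91, 2/3, 3/4, 77/9, 3*pi}, Integers))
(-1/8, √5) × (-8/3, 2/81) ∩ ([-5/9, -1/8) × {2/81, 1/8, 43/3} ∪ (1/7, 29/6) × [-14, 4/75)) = (1/7, √5) × (-8/3, 2/81)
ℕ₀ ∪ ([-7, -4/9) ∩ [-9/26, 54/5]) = ℕ₀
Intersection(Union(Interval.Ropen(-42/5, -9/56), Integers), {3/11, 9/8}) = EmptySet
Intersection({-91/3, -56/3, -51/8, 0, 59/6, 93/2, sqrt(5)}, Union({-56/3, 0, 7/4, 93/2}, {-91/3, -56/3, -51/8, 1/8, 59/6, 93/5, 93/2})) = {-91/3, -56/3, -51/8, 0, 59/6, 93/2}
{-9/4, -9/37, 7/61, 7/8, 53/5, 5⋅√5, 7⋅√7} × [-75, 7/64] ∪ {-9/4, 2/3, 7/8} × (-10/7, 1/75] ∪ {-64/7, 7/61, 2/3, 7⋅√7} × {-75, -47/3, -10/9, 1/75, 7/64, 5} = ({-9/4, 2/3, 7/8} × (-10/7, 1/75]) ∪ ({-64/7, 7/61, 2/3, 7⋅√7} × {-75, -47/3, -10/9, 1/75, 7/64, 5}) ∪ ({-9/4, -9/37, 7/61, 7/8, 53/5, 5⋅√5, 7⋅√7} × [-75, 7/64])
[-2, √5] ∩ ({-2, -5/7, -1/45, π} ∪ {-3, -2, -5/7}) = {-2, -5/7, -1/45}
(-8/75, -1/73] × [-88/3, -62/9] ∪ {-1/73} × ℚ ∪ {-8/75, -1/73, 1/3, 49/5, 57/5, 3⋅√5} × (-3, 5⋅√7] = ({-1/73} × ℚ) ∪ ((-8/75, -1/73] × [-88/3, -62/9]) ∪ ({-8/75, -1/73, 1/3, 49/5, 57/5, 3⋅√5} × (-3, 5⋅√7])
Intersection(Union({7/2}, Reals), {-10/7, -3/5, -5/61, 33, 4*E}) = {-10/7, -3/5, -5/61, 33, 4*E}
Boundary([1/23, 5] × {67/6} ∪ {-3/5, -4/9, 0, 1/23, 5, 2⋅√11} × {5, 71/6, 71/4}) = ([1/23, 5] × {67/6}) ∪ ({-3/5, -4/9, 0, 1/23, 5, 2⋅√11} × {5, 71/6, 71/4})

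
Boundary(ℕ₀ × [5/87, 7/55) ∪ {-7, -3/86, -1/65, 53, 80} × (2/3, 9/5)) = (ℕ₀ × [5/87, 7/55]) ∪ ({-7, -3/86, -1/65, 53, 80} × [2/3, 9/5])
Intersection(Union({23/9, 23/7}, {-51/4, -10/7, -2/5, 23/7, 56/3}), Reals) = {-51/4, -10/7, -2/5, 23/9, 23/7, 56/3}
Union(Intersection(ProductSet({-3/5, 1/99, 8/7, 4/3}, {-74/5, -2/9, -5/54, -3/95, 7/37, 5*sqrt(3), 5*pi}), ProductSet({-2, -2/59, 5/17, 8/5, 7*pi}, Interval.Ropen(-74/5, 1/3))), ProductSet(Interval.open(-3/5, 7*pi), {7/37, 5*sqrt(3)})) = ProductSet(Interval.open(-3/5, 7*pi), {7/37, 5*sqrt(3)})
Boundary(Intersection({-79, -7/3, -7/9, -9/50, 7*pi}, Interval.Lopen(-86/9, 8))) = {-7/3, -7/9, -9/50}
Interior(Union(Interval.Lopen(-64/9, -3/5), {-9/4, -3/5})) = Interval.open(-64/9, -3/5)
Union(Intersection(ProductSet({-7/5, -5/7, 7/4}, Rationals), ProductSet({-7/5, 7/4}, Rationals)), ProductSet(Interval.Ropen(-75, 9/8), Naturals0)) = Union(ProductSet({-7/5, 7/4}, Rationals), ProductSet(Interval.Ropen(-75, 9/8), Naturals0))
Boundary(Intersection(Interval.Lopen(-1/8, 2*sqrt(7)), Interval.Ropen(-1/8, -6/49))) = {-1/8, -6/49}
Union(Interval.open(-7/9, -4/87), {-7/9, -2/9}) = Interval.Ropen(-7/9, -4/87)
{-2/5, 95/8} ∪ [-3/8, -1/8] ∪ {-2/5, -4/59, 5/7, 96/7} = {-2/5, -4/59, 5/7, 95/8, 96/7} ∪ [-3/8, -1/8]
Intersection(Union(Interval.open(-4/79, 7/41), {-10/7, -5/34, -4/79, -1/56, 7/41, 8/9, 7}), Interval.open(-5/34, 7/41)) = Interval.Ropen(-4/79, 7/41)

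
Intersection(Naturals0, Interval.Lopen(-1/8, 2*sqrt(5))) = Range(0, 5, 1)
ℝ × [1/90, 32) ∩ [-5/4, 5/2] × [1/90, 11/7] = [-5/4, 5/2] × [1/90, 11/7]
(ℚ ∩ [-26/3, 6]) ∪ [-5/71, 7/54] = [-5/71, 7/54] ∪ (ℚ ∩ [-26/3, 6])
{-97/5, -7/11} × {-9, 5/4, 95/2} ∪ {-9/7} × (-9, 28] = ({-9/7} × (-9, 28]) ∪ ({-97/5, -7/11} × {-9, 5/4, 95/2})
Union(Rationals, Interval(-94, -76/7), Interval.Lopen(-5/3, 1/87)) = Union(Interval(-94, -76/7), Interval(-5/3, 1/87), Rationals)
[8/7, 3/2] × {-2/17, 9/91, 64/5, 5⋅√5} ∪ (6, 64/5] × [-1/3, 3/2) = ((6, 64/5] × [-1/3, 3/2)) ∪ ([8/7, 3/2] × {-2/17, 9/91, 64/5, 5⋅√5})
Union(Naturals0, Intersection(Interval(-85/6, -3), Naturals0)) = Naturals0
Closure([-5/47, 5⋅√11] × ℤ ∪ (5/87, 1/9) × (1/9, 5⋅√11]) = ([-5/47, 5⋅√11] × ℤ) ∪ ({5/87, 1/9} × [1/9, 5⋅√11]) ∪ ([5/87, 1/9] × {1/9, 5⋅√11}) ∪ ((5/87, 1/9) × (1/9, 5⋅√11])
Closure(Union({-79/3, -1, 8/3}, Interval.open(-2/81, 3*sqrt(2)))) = Union({-79/3, -1}, Interval(-2/81, 3*sqrt(2)))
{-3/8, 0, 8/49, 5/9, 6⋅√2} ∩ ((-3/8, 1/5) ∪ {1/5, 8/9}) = {0, 8/49}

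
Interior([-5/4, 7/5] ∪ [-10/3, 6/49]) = (-10/3, 7/5)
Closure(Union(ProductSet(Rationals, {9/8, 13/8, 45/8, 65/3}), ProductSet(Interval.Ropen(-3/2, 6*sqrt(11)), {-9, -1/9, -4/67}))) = Union(ProductSet(Interval(-3/2, 6*sqrt(11)), {-9, -1/9, -4/67}), ProductSet(Reals, {9/8, 13/8, 45/8, 65/3}))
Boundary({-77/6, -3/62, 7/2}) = {-77/6, -3/62, 7/2}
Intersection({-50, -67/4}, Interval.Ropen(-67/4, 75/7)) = {-67/4}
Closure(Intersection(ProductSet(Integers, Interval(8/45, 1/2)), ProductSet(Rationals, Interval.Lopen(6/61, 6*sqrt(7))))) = ProductSet(Integers, Interval(8/45, 1/2))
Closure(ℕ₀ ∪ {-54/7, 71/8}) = {-54/7, 71/8} ∪ ℕ₀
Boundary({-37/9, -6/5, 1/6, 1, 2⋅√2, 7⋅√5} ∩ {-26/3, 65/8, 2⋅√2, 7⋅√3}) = {2⋅√2}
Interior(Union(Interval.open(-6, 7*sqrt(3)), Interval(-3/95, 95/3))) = Interval.open(-6, 95/3)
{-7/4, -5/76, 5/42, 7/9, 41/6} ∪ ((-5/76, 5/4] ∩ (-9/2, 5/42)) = {-7/4, 7/9, 41/6} ∪ [-5/76, 5/42]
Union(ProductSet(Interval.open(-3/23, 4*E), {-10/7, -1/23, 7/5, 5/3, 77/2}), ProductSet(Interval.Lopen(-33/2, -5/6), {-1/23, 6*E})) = Union(ProductSet(Interval.Lopen(-33/2, -5/6), {-1/23, 6*E}), ProductSet(Interval.open(-3/23, 4*E), {-10/7, -1/23, 7/5, 5/3, 77/2}))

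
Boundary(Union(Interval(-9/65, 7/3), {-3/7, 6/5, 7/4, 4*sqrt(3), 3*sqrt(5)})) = {-3/7, -9/65, 7/3, 4*sqrt(3), 3*sqrt(5)}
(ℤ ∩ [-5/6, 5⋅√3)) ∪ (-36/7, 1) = (-36/7, 1] ∪ {0, 1, …, 8}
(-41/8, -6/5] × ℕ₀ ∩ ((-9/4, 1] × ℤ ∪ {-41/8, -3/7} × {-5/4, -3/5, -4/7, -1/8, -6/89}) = (-9/4, -6/5] × ℕ₀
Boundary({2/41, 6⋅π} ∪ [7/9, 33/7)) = {2/41, 7/9, 33/7, 6⋅π}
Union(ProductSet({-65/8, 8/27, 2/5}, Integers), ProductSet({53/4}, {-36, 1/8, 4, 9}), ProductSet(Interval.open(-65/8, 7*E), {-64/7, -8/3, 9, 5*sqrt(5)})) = Union(ProductSet({53/4}, {-36, 1/8, 4, 9}), ProductSet({-65/8, 8/27, 2/5}, Integers), ProductSet(Interval.open(-65/8, 7*E), {-64/7, -8/3, 9, 5*sqrt(5)}))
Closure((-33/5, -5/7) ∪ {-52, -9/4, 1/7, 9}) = {-52, 1/7, 9} ∪ [-33/5, -5/7]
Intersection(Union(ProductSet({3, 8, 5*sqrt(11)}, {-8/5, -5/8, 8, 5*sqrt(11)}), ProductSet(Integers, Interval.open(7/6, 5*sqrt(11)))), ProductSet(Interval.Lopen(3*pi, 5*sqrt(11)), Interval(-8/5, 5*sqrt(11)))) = Union(ProductSet({5*sqrt(11)}, {-8/5, -5/8, 8, 5*sqrt(11)}), ProductSet(Range(10, 17, 1), Interval.open(7/6, 5*sqrt(11))))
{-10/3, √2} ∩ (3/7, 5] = {√2}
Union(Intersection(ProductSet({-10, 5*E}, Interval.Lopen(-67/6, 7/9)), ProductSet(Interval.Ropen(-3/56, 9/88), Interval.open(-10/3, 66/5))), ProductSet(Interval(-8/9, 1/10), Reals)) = ProductSet(Interval(-8/9, 1/10), Reals)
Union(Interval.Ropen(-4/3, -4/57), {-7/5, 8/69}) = Union({-7/5, 8/69}, Interval.Ropen(-4/3, -4/57))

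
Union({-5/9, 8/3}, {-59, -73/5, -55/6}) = {-59, -73/5, -55/6, -5/9, 8/3}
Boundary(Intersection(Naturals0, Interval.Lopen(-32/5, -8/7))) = EmptySet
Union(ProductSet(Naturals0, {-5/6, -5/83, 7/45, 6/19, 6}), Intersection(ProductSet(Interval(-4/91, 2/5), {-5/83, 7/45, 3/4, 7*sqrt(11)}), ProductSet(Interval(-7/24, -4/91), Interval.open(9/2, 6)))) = ProductSet(Naturals0, {-5/6, -5/83, 7/45, 6/19, 6})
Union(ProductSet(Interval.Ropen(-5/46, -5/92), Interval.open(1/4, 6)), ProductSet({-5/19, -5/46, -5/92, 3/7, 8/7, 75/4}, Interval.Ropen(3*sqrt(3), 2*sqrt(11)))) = Union(ProductSet({-5/19, -5/46, -5/92, 3/7, 8/7, 75/4}, Interval.Ropen(3*sqrt(3), 2*sqrt(11))), ProductSet(Interval.Ropen(-5/46, -5/92), Interval.open(1/4, 6)))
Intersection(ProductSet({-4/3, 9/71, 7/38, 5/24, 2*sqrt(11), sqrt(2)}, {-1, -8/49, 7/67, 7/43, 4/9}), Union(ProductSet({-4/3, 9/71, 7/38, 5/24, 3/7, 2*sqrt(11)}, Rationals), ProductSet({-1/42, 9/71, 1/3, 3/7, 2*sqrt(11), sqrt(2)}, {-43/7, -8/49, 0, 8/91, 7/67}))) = Union(ProductSet({9/71, 2*sqrt(11), sqrt(2)}, {-8/49, 7/67}), ProductSet({-4/3, 9/71, 7/38, 5/24, 2*sqrt(11)}, {-1, -8/49, 7/67, 7/43, 4/9}))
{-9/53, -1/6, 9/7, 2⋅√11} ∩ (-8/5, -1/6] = {-9/53, -1/6}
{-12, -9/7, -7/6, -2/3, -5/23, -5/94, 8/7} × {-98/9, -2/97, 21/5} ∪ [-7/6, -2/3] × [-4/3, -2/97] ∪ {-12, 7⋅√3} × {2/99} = ({-12, 7⋅√3} × {2/99}) ∪ ([-7/6, -2/3] × [-4/3, -2/97]) ∪ ({-12, -9/7, -7/6, -2/3, -5/23, -5/94, 8/7} × {-98/9, -2/97, 21/5})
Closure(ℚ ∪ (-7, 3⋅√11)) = ℚ ∪ (-∞, ∞)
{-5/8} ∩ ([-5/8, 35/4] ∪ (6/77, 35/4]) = {-5/8}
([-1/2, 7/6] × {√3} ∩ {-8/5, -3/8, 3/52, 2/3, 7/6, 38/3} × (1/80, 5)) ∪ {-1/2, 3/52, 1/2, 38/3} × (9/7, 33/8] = ({-3/8, 3/52, 2/3, 7/6} × {√3}) ∪ ({-1/2, 3/52, 1/2, 38/3} × (9/7, 33/8])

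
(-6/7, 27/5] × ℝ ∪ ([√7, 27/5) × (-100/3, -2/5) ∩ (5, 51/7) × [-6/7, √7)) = (-6/7, 27/5] × ℝ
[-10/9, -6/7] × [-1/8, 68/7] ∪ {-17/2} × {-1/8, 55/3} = ({-17/2} × {-1/8, 55/3}) ∪ ([-10/9, -6/7] × [-1/8, 68/7])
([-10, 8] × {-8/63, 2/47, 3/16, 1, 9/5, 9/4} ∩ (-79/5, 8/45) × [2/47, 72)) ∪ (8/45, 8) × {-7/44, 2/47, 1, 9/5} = ((8/45, 8) × {-7/44, 2/47, 1, 9/5}) ∪ ([-10, 8/45) × {2/47, 3/16, 1, 9/5, 9/4})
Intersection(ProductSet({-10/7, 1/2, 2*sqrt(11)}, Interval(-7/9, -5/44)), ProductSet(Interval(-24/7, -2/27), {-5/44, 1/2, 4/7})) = ProductSet({-10/7}, {-5/44})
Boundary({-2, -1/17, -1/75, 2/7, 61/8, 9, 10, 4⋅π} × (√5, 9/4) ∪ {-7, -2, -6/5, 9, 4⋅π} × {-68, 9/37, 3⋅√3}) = ({-7, -2, -6/5, 9, 4⋅π} × {-68, 9/37, 3⋅√3}) ∪ ({-2, -1/17, -1/75, 2/7, 61/8, 9, 10, 4⋅π} × [√5, 9/4])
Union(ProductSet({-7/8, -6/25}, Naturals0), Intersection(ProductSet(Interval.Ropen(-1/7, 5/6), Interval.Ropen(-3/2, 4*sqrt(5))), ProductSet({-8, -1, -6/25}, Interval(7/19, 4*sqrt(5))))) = ProductSet({-7/8, -6/25}, Naturals0)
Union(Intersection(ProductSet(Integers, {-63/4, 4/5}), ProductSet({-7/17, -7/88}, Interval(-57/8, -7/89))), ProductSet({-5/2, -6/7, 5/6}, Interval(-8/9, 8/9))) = ProductSet({-5/2, -6/7, 5/6}, Interval(-8/9, 8/9))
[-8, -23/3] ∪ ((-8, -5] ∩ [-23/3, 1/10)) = [-8, -5]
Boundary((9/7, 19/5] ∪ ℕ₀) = {9/7, 19/5} ∪ (ℕ₀ \ (9/7, 19/5))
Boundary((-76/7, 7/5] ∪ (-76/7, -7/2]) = {-76/7, 7/5}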